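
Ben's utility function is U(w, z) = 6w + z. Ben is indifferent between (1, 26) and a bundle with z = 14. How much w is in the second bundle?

U(1, 26) = 32.
Set U(w, 14) = 32 and solve.
6w + 14 = 32 ⇒ 6w = 18 ⇒ w = 3.
Check: U(3, 14) = 32.

w = 3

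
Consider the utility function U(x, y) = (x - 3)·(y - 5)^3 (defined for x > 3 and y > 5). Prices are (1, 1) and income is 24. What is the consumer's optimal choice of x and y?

MU_x = (y−5)^3, MU_y = 3·(x−3)·(y−5)^2.
MRS = (1/3)·(y−5)/(x−3).
Tangency: set MRS = p_x/p_y = 1/1 = 1.
So (1/3)·(y − 5)/(x − 3) = 1, i.e. (y − 5) = 3·(x − 3).
Rewrite the budget in excess-of-subsistence terms: 1·(x − 3) + 1·(y − 5) = 24 − 1·3 − 1·5 = 16.
Substituting, 4·(x − 3) = 16, so x − 3 = 4 and x* = 7.
Then y − 5 = 3·4 = 12, so y* = 17.

x* = 7, y* = 17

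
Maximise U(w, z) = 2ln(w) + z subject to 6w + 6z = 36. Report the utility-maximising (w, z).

MU_w = 2/w, MU_z = 1.
MRS = 2/w ÷ 1.
Tangency: set MRS = p_w/p_z = 6/6 = 1.
MRS depends only on w: 2/w = 1 ⇒ w* = 2/1 = 2.
From the budget, 6·z = 36 − 6·2 = 24, so z* = 4.

w* = 2, z* = 4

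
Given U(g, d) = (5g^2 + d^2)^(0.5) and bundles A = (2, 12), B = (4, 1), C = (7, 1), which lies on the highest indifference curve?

Evaluate utility at each bundle:
U(A) = 12.806.
U(B) = 9.000.
U(C) = 15.684.
Highest utility is C, so C ≻ A ≻ B.

Bundle C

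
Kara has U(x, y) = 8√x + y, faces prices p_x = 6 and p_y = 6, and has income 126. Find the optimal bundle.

MU_x = 8/(2√x), MU_y = 1.
MRS = 8/(2√x) ÷ 1.
Tangency: set MRS = p_x/p_y = 6/6 = 1.
MRS depends only on x: 4/√x = 1 ⇒ √x = 4/1 = 4 ⇒ x* = 16.
From the budget, 6·y = 126 − 6·16 = 30, so y* = 5.

x* = 16, y* = 5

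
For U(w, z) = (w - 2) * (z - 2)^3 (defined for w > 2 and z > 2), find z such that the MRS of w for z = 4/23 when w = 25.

z = 14

MU_w = (z−2)^3, MU_z = 3·(w−2)·(z−2)^2.
MRS = (1/3)·(z−2)/(w−2).
Substitute w = 25: MRS = (z − 2)/69. Setting this equal to 4/23 gives z − 2 = (4/23)·69 = 12, so z = 14.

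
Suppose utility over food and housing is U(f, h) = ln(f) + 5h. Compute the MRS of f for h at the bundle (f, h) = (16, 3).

MU_f = 1/f, MU_h = 5.
MRS = 1/f ÷ 5.
At (16, 3): MRS = 1/80.
So at (16, 3) the consumer would give up 1/80 units of h for one more unit of f.

MRS = 1/80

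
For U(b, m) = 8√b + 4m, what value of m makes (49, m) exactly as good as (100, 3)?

U(100, 3) = 92.
Set U(49, m) = 92 and solve.
With b = 49: √49 = 7, so 4m = 92 − 8·7 = 36 and m = 9.
Check: U(49, 9) = 92.

m = 9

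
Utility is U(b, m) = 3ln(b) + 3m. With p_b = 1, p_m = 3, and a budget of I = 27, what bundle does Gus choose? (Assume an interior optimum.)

MU_b = 3/b, MU_m = 3.
MRS = 3/b ÷ 3.
Tangency: set MRS = p_b/p_m = 1/3.
MRS depends only on b: 1/b = 1/3 ⇒ b* = 1/(1/3) = 3.
From the budget, 3·m = 27 − 1·3 = 24, so m* = 8.

b* = 3, m* = 8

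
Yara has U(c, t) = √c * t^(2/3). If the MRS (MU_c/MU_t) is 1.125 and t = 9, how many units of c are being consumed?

c = 6

MU_c = 0.5·c^(-0.5)·t^(2/3) and MU_t = 2/3·√c·t^(-1/3).
MRS = MU_c/MU_t = (0.75)·t/c.
Substitute t = 9: MRS = 6.75/c. Setting 6.75/c = 1.125 gives c = 6.75/1.125 = 6.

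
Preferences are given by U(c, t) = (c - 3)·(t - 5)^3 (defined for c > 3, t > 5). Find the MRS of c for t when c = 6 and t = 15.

MRS = 10/9

MU_c = (t−5)^3, MU_t = 3·(c−3)·(t−5)^2.
MRS = (1/3)·(t−5)/(c−3).
At (6, 15): MRS = 10/9.
So at (6, 15) the consumer would give up 10/9 units of t for one more unit of c.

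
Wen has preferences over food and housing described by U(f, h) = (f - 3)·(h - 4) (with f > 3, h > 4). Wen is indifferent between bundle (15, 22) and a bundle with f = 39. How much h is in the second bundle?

U(15, 22) = 216.
Set U(39, h) = 216 and solve.
With f = 39: (39 − 3) = 36, so (h − 4) = 216/36 = 6.
So h = 4 + 6 = 10.
Check: U(39, 10) = 216.

h = 10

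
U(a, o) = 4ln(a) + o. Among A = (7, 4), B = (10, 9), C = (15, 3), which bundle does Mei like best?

Evaluate utility at each bundle:
U(A) = 11.784.
U(B) = 18.210.
U(C) = 13.832.
Highest utility is B, so B ≻ C ≻ A.

Bundle B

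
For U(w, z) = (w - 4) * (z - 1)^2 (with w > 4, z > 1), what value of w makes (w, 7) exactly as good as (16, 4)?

w = 7

U(16, 4) = 108.
Set U(w, 7) = 108 and solve.
With z = 7: (7 − 1)^2 = 36, so (w − 4) = 108/36 = 3.
So w = 4 + 3 = 7.
Check: U(7, 7) = 108.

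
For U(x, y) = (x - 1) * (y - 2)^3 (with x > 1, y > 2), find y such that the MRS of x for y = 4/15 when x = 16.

MU_x = (y−2)^3, MU_y = 3·(x−1)·(y−2)^2.
MRS = (1/3)·(y−2)/(x−1).
Substitute x = 16: MRS = (y − 2)/45. Setting this equal to 4/15 gives y − 2 = (4/15)·45 = 12, so y = 14.

y = 14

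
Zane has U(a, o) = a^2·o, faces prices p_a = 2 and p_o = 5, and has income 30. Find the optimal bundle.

MU_a = 2·a·o and MU_o = a^2.
MRS = MU_a/MU_o = (2/1)·o/a.
Tangency: set MRS = p_a/p_o = 2/5 = 0.4.
So (2/1)·o/a = 0.4, i.e. o = 0.2·a.
Substitute into the budget 2·a + 5·o = 30: 3·a = 30, so a* = 10.
Then o* = 0.2·10 = 2.

a* = 10, o* = 2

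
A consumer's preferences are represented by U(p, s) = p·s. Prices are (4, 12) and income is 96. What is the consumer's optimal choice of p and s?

MU_p = s and MU_s = p.
MRS = MU_p/MU_s = s/p.
Tangency: set MRS = p_p/p_s = 4/12 = 1/3.
So s/p = 1/3, i.e. s = (1/3)·p.
Substitute into the budget 4·p + 12·s = 96: 8·p = 96, so p* = 12.
Then s* = (1/3)·12 = 4.

p* = 12, s* = 4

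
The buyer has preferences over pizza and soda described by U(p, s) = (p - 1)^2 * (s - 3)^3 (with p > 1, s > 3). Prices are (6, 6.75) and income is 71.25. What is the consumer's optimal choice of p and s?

p* = 4, s* = 7

MU_p = 2·(p−1)·(s−3)^3, MU_s = 3·(p−1)^2·(s−3)^2.
MRS = (2/3)·(s−3)/(p−1).
Tangency: set MRS = p_p/p_s = 6/6.75 = 8/9.
So (2/3)·(s − 3)/(p − 1) = 8/9, i.e. (s − 3) = (4/3)·(p − 1).
Rewrite the budget in excess-of-subsistence terms: 6·(p − 1) + 6.75·(s − 3) = 71.25 − 6·1 − 6.75·3 = 45.
Substituting, 15·(p − 1) = 45, so p − 1 = 3 and p* = 4.
Then s − 3 = (4/3)·3 = 4, so s* = 7.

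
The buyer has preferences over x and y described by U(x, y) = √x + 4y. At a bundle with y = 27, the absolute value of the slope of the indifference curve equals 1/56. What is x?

MU_x = 1/(2√x), MU_y = 4.
MRS = 1/(2√x) ÷ 4.
MRS depends only on x: 0.125/√x = 1/56 ⇒ √x = 0.125/(1/56) = 7 ⇒ x = 49.

x = 49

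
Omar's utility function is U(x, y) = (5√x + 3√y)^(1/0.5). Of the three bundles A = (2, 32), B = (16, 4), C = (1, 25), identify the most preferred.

Evaluate utility at each bundle:
U(A) = 578.000.
U(B) = 676.000.
U(C) = 400.000.
Highest utility is B, so B ≻ A ≻ C.

Bundle B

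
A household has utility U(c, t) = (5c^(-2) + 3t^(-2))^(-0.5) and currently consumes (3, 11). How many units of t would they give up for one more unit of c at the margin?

MRS = 6655/81

For CES with ρ = -2, MRS = (5/3)·(t/c)^3.
At (3, 11): MRS = 6655/81.
The indifference curve has slope −6655/81 at this bundle.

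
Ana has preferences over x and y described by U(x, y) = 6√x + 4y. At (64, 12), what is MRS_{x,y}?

MU_x = 6/(2√x), MU_y = 4.
MRS = 6/(2√x) ÷ 4.
At (64, 12): MRS = 3/32.
The indifference curve has slope −3/32 at this bundle.

MRS = 3/32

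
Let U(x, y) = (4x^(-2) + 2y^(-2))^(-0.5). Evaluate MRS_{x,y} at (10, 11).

MRS = 1331/500

For CES with ρ = -2, MRS = (4/2)·(y/x)^3.
At (10, 11): MRS = 1331/500.
That is, one extra unit of x is worth 1331/500 units of y at the margin.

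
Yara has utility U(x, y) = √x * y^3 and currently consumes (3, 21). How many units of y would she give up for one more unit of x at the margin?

MRS = 7/6

MU_x = 0.5·x^(-0.5)·y^3 and MU_y = 3·√x·y^2.
MRS = MU_x/MU_y = (1/6)·y/x.
At (3, 21): MRS = 7/6.
So at (3, 21) the consumer would give up 7/6 units of y for one more unit of x.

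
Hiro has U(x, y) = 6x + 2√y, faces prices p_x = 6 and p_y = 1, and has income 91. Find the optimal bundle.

MU_x = 6, MU_y = 2/(2√y).
MRS = 6 ÷ (2/(2√y)).
Tangency: set MRS = p_x/p_y = 6/1 = 6.
MRS depends only on y: 6·√y = 6 ⇒ √y = 6/6 = 1 ⇒ y* = 1.
From the budget, 6·x = 91 − 1·1 = 90, so x* = 15.

x* = 15, y* = 1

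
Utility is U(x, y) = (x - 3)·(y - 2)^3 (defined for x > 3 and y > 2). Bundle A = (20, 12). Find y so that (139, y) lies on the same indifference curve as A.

y = 7

U(20, 12) = 17000.
Set U(139, y) = 17000 and solve.
With x = 139: (139 − 3) = 136, so (y − 2)^3 = 17000/136 = 125.
Taking the cube root (with y > 2): y − 2 = 5, so y = 7.
Check: U(139, 7) = 17000.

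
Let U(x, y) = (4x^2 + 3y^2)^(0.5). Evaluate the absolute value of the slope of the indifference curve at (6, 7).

For CES with ρ = 2, MRS = (4/3)·(y/x)^(-1).
At (6, 7): MRS = 8/7.
The indifference curve has slope −8/7 at this bundle.

MRS = 8/7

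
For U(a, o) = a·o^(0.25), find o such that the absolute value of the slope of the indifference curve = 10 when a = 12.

MU_a = o^(0.25) and MU_o = 0.25·a·o^(-0.75).
MRS = MU_a/MU_o = (4)·o/a.
Substitute a = 12: MRS = o/3. Setting o/3 = 10 gives o = 10·3 = 30.

o = 30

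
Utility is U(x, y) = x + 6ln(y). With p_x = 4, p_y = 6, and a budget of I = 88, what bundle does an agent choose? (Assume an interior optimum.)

MU_x = 1, MU_y = 6/y.
MRS = 1 ÷ (6/y).
Tangency: set MRS = p_x/p_y = 4/6 = 2/3.
MRS depends only on y: (1/6)·y = 2/3 ⇒ y* = (2/3)/(1/6) = 4.
From the budget, 4·x = 88 − 6·4 = 64, so x* = 16.

x* = 16, y* = 4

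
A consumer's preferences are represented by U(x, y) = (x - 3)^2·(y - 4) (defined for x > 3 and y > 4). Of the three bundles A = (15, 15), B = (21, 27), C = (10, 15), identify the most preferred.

Evaluate utility at each bundle:
U(A) = 1584.
U(B) = 7452.
U(C) = 539.
Highest utility is B, so B ≻ A ≻ C.

Bundle B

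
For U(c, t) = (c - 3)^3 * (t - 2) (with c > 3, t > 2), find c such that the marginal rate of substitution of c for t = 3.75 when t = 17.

c = 15

MU_c = 3·(c−3)^2·(t−2), MU_t = (c−3)^3.
MRS = (3/1)·(t−2)/(c−3).
Substitute t = 17: MRS = 45/(c − 3). Setting this equal to 3.75 gives c − 3 = 45/3.75 = 12, so c = 15.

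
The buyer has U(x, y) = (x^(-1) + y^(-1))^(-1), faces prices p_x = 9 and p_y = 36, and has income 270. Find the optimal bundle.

x* = 10, y* = 5

For CES with ρ = -1, MRS = (y/x)^2.
Tangency: set MRS = p_x/p_y = 9/36 = 0.25.
So (y/x)^2 = 0.25; taking the square root, y/x = 0.5, i.e. y = 0.5·x.
Substitute into the budget 9·x + 36·y = 270: 27·x = 270, so x* = 10 and y* = 0.5·10 = 5.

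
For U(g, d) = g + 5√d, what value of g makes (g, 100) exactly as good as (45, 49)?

g = 30

U(45, 49) = 80.
Set U(g, 100) = 80 and solve.
With d = 100: √100 = 10, so g = 80 − 5·10 = 30.
Check: U(30, 100) = 80.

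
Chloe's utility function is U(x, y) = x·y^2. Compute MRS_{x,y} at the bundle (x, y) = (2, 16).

MU_x = y^2 and MU_y = 2·x·y.
MRS = MU_x/MU_y = (1/2)·y/x.
At (2, 16): MRS = 4.
That is, one extra unit of x is worth 4 units of y at the margin.

MRS = 4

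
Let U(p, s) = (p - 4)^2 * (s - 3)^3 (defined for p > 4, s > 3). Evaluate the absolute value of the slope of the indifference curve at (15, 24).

MU_p = 2·(p−4)·(s−3)^3, MU_s = 3·(p−4)^2·(s−3)^2.
MRS = (2/3)·(s−3)/(p−4).
At (15, 24): MRS = 14/11.
That is, one extra unit of p is worth 14/11 units of s at the margin.

MRS = 14/11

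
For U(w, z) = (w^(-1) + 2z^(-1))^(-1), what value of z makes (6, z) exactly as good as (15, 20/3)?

z = 10

U depends on (w, z) only through S = w^(-1) + 2z^(-1), so equal utility means equal S. At (15, 20/3): S = 11/30.
With w = 6: 6^(-1) = 1/6, so 2z^(-1) = 11/30 − 1/6 = 0.2, i.e. z^(-1) = 0.1.
Hence z = 1/0.1 = 10.
Check: U(6, 10) = 2.7273.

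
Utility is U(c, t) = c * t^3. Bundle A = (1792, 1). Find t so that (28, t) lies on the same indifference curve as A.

U(1792, 1) = 1792.
Set U(28, t) = 1792 and solve.
With c = 28: t^3 = 1792/28 = 64; taking the cube root, t = 4.
Check: U(28, 4) = 1792.

t = 4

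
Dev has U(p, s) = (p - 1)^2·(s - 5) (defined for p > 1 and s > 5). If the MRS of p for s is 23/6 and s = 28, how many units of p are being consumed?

MU_p = 2·(p−1)·(s−5), MU_s = (p−1)^2.
MRS = (2/1)·(s−5)/(p−1).
Substitute s = 28: MRS = 46/(p − 1). Setting this equal to 23/6 gives p − 1 = 46/(23/6) = 12, so p = 13.

p = 13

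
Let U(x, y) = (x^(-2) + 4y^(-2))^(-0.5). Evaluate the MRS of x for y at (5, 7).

For CES with ρ = -2, MRS = (1/4)·(y/x)^3.
At (5, 7): MRS = 343/500.
That is, one extra unit of x is worth 343/500 units of y at the margin.

MRS = 343/500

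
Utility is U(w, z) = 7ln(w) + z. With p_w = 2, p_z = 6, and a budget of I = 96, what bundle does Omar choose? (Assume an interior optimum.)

MU_w = 7/w, MU_z = 1.
MRS = 7/w ÷ 1.
Tangency: set MRS = p_w/p_z = 2/6 = 1/3.
MRS depends only on w: 7/w = 1/3 ⇒ w* = 7/(1/3) = 21.
From the budget, 6·z = 96 − 2·21 = 54, so z* = 9.

w* = 21, z* = 9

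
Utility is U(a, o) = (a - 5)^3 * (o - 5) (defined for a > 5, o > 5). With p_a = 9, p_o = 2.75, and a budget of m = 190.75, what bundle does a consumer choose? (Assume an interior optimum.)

MU_a = 3·(a−5)^2·(o−5), MU_o = (a−5)^3.
MRS = (3/1)·(o−5)/(a−5).
Tangency: set MRS = p_a/p_o = 9/2.75 = 36/11.
So (3/1)·(o − 5)/(a − 5) = 36/11, i.e. (o − 5) = (12/11)·(a − 5).
Rewrite the budget in excess-of-subsistence terms: 9·(a − 5) + 2.75·(o − 5) = 190.75 − 9·5 − 2.75·5 = 132.
Substituting, 12·(a − 5) = 132, so a − 5 = 11 and a* = 16.
Then o − 5 = (12/11)·11 = 12, so o* = 17.

a* = 16, o* = 17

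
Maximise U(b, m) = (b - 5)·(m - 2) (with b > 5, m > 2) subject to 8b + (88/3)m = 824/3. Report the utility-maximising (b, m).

MU_b = (m−2), MU_m = (b−5).
MRS = (m−2)/(b−5).
Tangency: set MRS = p_b/p_m = 8/(88/3) = 3/11.
So (m − 2)/(b − 5) = 3/11, i.e. (m − 2) = (3/11)·(b − 5).
Rewrite the budget in excess-of-subsistence terms: 8·(b − 5) + (88/3)·(m − 2) = 824/3 − 8·5 − (88/3)·2 = 176.
Substituting, 16·(b − 5) = 176, so b − 5 = 11 and b* = 16.
Then m − 2 = (3/11)·11 = 3, so m* = 5.

b* = 16, m* = 5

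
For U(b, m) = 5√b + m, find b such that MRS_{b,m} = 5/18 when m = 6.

MU_b = 5/(2√b), MU_m = 1.
MRS = 5/(2√b) ÷ 1.
MRS depends only on b: 2.5/√b = 5/18 ⇒ √b = 2.5/(5/18) = 9 ⇒ b = 81.

b = 81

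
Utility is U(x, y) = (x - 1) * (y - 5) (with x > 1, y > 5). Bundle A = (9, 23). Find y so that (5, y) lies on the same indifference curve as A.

y = 41

U(9, 23) = 144.
Set U(5, y) = 144 and solve.
With x = 5: (5 − 1) = 4, so (y − 5) = 144/4 = 36.
So y = 5 + 36 = 41.
Check: U(5, 41) = 144.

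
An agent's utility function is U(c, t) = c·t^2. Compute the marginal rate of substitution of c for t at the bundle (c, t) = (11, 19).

MU_c = t^2 and MU_t = 2·c·t.
MRS = MU_c/MU_t = (1/2)·t/c.
At (11, 19): MRS = 19/22.
The indifference curve has slope −19/22 at this bundle.

MRS = 19/22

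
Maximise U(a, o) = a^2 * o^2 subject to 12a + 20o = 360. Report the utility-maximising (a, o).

a* = 15, o* = 9

MU_a = 2·a·o^2 and MU_o = 2·a^2·o.
MRS = MU_a/MU_o = o/a.
Tangency: set MRS = p_a/p_o = 12/20 = 0.6.
So o/a = 0.6, i.e. o = 0.6·a.
Substitute into the budget 12·a + 20·o = 360: 24·a = 360, so a* = 15.
Then o* = 0.6·15 = 9.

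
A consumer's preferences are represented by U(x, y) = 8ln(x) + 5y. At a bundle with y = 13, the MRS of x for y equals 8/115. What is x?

x = 23

MU_x = 8/x, MU_y = 5.
MRS = 8/x ÷ 5.
MRS depends only on x: 1.6/x = 8/115 ⇒ x = 1.6/(8/115) = 23.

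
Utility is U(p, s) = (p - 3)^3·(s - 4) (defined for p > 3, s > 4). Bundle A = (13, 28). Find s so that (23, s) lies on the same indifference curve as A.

U(13, 28) = 24000.
Set U(23, s) = 24000 and solve.
With p = 23: (23 − 3)^3 = 8000, so (s − 4) = 24000/8000 = 3.
So s = 4 + 3 = 7.
Check: U(23, 7) = 24000.

s = 7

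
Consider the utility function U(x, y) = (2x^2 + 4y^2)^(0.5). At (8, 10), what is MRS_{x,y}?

For CES with ρ = 2, MRS = (2/4)·(y/x)^(-1).
At (8, 10): MRS = 0.4.
So at (8, 10) the consumer would give up 0.4 units of y for one more unit of x.

MRS = 0.4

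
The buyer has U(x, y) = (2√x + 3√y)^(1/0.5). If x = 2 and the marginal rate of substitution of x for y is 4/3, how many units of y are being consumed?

y = 8

For CES with ρ = 0.5, MRS = (2/3)·√(y/x).
Setting (2/3)·√(y/2) = 4/3 gives √(y/2) = 2, so y/2 = 4 and y = 8.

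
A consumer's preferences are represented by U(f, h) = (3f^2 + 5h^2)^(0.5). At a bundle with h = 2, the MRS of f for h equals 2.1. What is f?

f = 7

For CES with ρ = 2, MRS = (3/5)·(h/f)^(-1).
Setting (3/5)·(2/f)^(-1) = 2.1 gives (2/f)^(-1) = 3.5, so 2/f = 2/7 and f = 7.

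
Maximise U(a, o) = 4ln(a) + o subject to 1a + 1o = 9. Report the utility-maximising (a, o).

MU_a = 4/a, MU_o = 1.
MRS = 4/a ÷ 1.
Tangency: set MRS = p_a/p_o = 1/1 = 1.
MRS depends only on a: 4/a = 1 ⇒ a* = 4/1 = 4.
From the budget, 1·o = 9 − 1·4 = 5, so o* = 5.

a* = 4, o* = 5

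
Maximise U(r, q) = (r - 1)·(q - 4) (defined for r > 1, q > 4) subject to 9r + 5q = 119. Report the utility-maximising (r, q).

r* = 6, q* = 13

MU_r = (q−4), MU_q = (r−1).
MRS = (q−4)/(r−1).
Tangency: set MRS = p_r/p_q = 9/5 = 1.8.
So (q − 4)/(r − 1) = 1.8, i.e. (q − 4) = 1.8·(r − 1).
Rewrite the budget in excess-of-subsistence terms: 9·(r − 1) + 5·(q − 4) = 119 − 9·1 − 5·4 = 90.
Substituting, 18·(r − 1) = 90, so r − 1 = 5 and r* = 6.
Then q − 4 = 1.8·5 = 9, so q* = 13.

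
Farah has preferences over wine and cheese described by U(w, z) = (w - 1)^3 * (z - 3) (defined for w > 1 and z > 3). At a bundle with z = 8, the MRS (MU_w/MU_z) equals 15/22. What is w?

MU_w = 3·(w−1)^2·(z−3), MU_z = (w−1)^3.
MRS = (3/1)·(z−3)/(w−1).
Substitute z = 8: MRS = 15/(w − 1). Setting this equal to 15/22 gives w − 1 = 15/(15/22) = 22, so w = 23.

w = 23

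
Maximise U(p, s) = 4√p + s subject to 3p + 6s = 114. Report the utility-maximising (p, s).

MU_p = 4/(2√p), MU_s = 1.
MRS = 4/(2√p) ÷ 1.
Tangency: set MRS = p_p/p_s = 3/6 = 0.5.
MRS depends only on p: 2/√p = 0.5 ⇒ √p = 2/0.5 = 4 ⇒ p* = 16.
From the budget, 6·s = 114 − 3·16 = 66, so s* = 11.

p* = 16, s* = 11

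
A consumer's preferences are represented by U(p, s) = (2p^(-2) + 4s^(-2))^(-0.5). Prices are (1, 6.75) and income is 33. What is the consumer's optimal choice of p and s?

p* = 6, s* = 4

For CES with ρ = -2, MRS = (2/4)·(s/p)^3.
Tangency: set MRS = p_p/p_s = 1/6.75 = 4/27.
So (s/p)^3 = 8/27; taking the cube root, s/p = 2/3, i.e. s = (2/3)·p.
Substitute into the budget 1·p + 6.75·s = 33: 5.5·p = 33, so p* = 6 and s* = (2/3)·6 = 4.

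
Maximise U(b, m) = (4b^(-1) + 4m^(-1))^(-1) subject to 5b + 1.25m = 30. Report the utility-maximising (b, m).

b* = 4, m* = 8

For CES with ρ = -1, MRS = (m/b)^2.
Tangency: set MRS = p_b/p_m = 5/1.25 = 4.
So (m/b)^2 = 4; taking the square root, m/b = 2, i.e. m = 2·b.
Substitute into the budget 5·b + 1.25·m = 30: 7.5·b = 30, so b* = 4 and m* = 2·4 = 8.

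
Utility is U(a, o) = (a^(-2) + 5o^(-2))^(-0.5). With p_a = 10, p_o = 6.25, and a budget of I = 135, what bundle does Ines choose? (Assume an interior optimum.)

For CES with ρ = -2, MRS = (1/5)·(o/a)^3.
Tangency: set MRS = p_a/p_o = 10/6.25 = 1.6.
So (o/a)^3 = 8; taking the cube root, o/a = 2, i.e. o = 2·a.
Substitute into the budget 10·a + 6.25·o = 135: 22.5·a = 135, so a* = 6 and o* = 2·6 = 12.

a* = 6, o* = 12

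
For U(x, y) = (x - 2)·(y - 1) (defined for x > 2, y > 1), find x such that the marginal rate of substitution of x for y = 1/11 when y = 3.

x = 24

MU_x = (y−1), MU_y = (x−2).
MRS = (y−1)/(x−2).
Substitute y = 3: MRS = 2/(x − 2). Setting this equal to 1/11 gives x − 2 = 2/(1/11) = 22, so x = 24.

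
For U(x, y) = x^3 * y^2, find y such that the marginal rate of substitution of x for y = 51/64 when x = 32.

y = 17

MU_x = 3·x^2·y^2 and MU_y = 2·x^3·y.
MRS = MU_x/MU_y = (3/2)·y/x.
Substitute x = 32: MRS = y/(64/3). Setting y/(64/3) = 51/64 gives y = (51/64)·(64/3) = 17.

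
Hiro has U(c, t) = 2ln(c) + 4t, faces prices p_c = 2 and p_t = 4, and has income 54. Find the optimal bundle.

c* = 1, t* = 13

MU_c = 2/c, MU_t = 4.
MRS = 2/c ÷ 4.
Tangency: set MRS = p_c/p_t = 2/4 = 0.5.
MRS depends only on c: 0.5/c = 0.5 ⇒ c* = 0.5/0.5 = 1.
From the budget, 4·t = 54 − 2·1 = 52, so t* = 13.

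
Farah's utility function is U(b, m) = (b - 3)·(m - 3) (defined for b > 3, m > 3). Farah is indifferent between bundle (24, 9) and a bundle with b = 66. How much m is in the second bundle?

U(24, 9) = 126.
Set U(66, m) = 126 and solve.
With b = 66: (66 − 3) = 63, so (m − 3) = 126/63 = 2.
So m = 3 + 2 = 5.
Check: U(66, 5) = 126.

m = 5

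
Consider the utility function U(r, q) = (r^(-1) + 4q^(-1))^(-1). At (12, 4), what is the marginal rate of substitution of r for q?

For CES with ρ = -1, MRS = (1/4)·(q/r)^2.
At (12, 4): MRS = 1/36.
So at (12, 4) the consumer would give up 1/36 units of q for one more unit of r.

MRS = 1/36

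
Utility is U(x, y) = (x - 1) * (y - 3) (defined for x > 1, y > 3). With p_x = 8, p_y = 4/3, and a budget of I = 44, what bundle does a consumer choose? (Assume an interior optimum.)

x* = 3, y* = 15

MU_x = (y−3), MU_y = (x−1).
MRS = (y−3)/(x−1).
Tangency: set MRS = p_x/p_y = 8/(4/3) = 6.
So (y − 3)/(x − 1) = 6, i.e. (y − 3) = 6·(x − 1).
Rewrite the budget in excess-of-subsistence terms: 8·(x − 1) + (4/3)·(y − 3) = 44 − 8·1 − (4/3)·3 = 32.
Substituting, 16·(x − 1) = 32, so x − 1 = 2 and x* = 3.
Then y − 3 = 6·2 = 12, so y* = 15.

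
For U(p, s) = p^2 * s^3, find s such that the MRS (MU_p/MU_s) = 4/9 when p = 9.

s = 6

MU_p = 2·p·s^3 and MU_s = 3·p^2·s^2.
MRS = MU_p/MU_s = (2/3)·s/p.
Substitute p = 9: MRS = s/13.5. Setting s/13.5 = 4/9 gives s = (4/9)·13.5 = 6.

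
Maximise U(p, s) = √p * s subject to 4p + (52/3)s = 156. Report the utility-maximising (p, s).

MU_p = 0.5·p^(-0.5)·s and MU_s = √p.
MRS = MU_p/MU_s = (0.5)·s/p.
Tangency: set MRS = p_p/p_s = 4/(52/3) = 3/13.
So (0.5)·s/p = 3/13, i.e. s = (6/13)·p.
Substitute into the budget 4·p + (52/3)·s = 156: 12·p = 156, so p* = 13.
Then s* = (6/13)·13 = 6.

p* = 13, s* = 6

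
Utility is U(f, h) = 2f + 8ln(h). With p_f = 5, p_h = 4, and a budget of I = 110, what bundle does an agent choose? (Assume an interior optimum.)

MU_f = 2, MU_h = 8/h.
MRS = 2 ÷ (8/h).
Tangency: set MRS = p_f/p_h = 5/4 = 1.25.
MRS depends only on h: 0.25·h = 1.25 ⇒ h* = 1.25/0.25 = 5.
From the budget, 5·f = 110 − 4·5 = 90, so f* = 18.

f* = 18, h* = 5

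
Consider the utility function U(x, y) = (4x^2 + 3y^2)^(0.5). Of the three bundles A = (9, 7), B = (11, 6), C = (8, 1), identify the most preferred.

Evaluate utility at each bundle:
U(A) = 21.703.
U(B) = 24.331.
U(C) = 16.093.
Highest utility is B, so B ≻ A ≻ C.

Bundle B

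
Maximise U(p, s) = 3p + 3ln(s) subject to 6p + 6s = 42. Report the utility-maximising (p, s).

MU_p = 3, MU_s = 3/s.
MRS = 3 ÷ (3/s).
Tangency: set MRS = p_p/p_s = 6/6 = 1.
MRS depends only on s: s = 1 ⇒ s* = 1.
From the budget, 6·p = 42 − 6·1 = 36, so p* = 6.

p* = 6, s* = 1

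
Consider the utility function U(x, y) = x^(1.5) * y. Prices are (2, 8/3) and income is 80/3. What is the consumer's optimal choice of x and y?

x* = 8, y* = 4

MU_x = 1.5·√x·y and MU_y = x^(1.5).
MRS = MU_x/MU_y = (1.5)·y/x.
Tangency: set MRS = p_x/p_y = 2/(8/3) = 0.75.
So (1.5)·y/x = 0.75, i.e. y = 0.5·x.
Substitute into the budget 2·x + (8/3)·y = 80/3: (10/3)·x = 80/3, so x* = 8.
Then y* = 0.5·8 = 4.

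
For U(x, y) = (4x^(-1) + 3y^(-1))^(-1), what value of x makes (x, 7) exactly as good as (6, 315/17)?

x = 10

U depends on (x, y) only through S = 4x^(-1) + 3y^(-1), so equal utility means equal S. At (6, 315/17): S = 29/35.
With y = 7: 3·7^(-1) = 3/7, so 4x^(-1) = 29/35 − 3/7 = 0.4, i.e. x^(-1) = 0.1.
Hence x = 1/0.1 = 10.
Check: U(10, 7) = 1.2069.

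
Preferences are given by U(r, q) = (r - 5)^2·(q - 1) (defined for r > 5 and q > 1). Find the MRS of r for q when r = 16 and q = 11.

MU_r = 2·(r−5)·(q−1), MU_q = (r−5)^2.
MRS = (2/1)·(q−1)/(r−5).
At (16, 11): MRS = 20/11.
That is, one extra unit of r is worth 20/11 units of q at the margin.

MRS = 20/11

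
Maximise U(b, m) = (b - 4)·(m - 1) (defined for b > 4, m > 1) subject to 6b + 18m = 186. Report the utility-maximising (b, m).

b* = 16, m* = 5

MU_b = (m−1), MU_m = (b−4).
MRS = (m−1)/(b−4).
Tangency: set MRS = p_b/p_m = 6/18 = 1/3.
So (m − 1)/(b − 4) = 1/3, i.e. (m − 1) = (1/3)·(b − 4).
Rewrite the budget in excess-of-subsistence terms: 6·(b − 4) + 18·(m − 1) = 186 − 6·4 − 18·1 = 144.
Substituting, 12·(b − 4) = 144, so b − 4 = 12 and b* = 16.
Then m − 1 = (1/3)·12 = 4, so m* = 5.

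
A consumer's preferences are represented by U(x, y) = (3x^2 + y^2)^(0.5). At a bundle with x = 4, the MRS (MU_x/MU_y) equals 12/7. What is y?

y = 7

For CES with ρ = 2, MRS = (3/1)·(y/x)^(-1).
Setting (3/1)·(y/4)^(-1) = 12/7 gives (y/4)^(-1) = 4/7, so y/4 = 1.75 and y = 7.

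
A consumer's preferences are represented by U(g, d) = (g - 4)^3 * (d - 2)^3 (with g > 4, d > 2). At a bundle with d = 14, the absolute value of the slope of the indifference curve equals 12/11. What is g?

MU_g = 3·(g−4)^2·(d−2)^3, MU_d = 3·(g−4)^3·(d−2)^2.
MRS = (d−2)/(g−4).
Substitute d = 14: MRS = 12/(g − 4). Setting this equal to 12/11 gives g − 4 = 12/(12/11) = 11, so g = 15.

g = 15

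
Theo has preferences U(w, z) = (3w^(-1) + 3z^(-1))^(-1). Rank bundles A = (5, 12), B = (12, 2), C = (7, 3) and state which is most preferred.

Evaluate utility at each bundle:
U(A) = 1.176.
U(B) = 0.571.
U(C) = 0.700.
Highest utility is A, so A ≻ C ≻ B.

Bundle A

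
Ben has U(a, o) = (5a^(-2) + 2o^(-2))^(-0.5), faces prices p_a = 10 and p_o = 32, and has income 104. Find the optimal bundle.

For CES with ρ = -2, MRS = (5/2)·(o/a)^3.
Tangency: set MRS = p_a/p_o = 10/32 = 5/16.
So (o/a)^3 = 0.125; taking the cube root, o/a = 0.5, i.e. o = 0.5·a.
Substitute into the budget 10·a + 32·o = 104: 26·a = 104, so a* = 4 and o* = 0.5·4 = 2.

a* = 4, o* = 2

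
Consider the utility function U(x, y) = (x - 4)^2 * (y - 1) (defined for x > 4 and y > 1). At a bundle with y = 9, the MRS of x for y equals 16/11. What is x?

MU_x = 2·(x−4)·(y−1), MU_y = (x−4)^2.
MRS = (2/1)·(y−1)/(x−4).
Substitute y = 9: MRS = 16/(x − 4). Setting this equal to 16/11 gives x − 4 = 16/(16/11) = 11, so x = 15.

x = 15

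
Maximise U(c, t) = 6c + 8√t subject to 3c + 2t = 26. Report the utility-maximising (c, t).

c* = 8, t* = 1

MU_c = 6, MU_t = 8/(2√t).
MRS = 6 ÷ (8/(2√t)).
Tangency: set MRS = p_c/p_t = 3/2 = 1.5.
MRS depends only on t: 1.5·√t = 1.5 ⇒ √t = 1.5/1.5 = 1 ⇒ t* = 1.
From the budget, 3·c = 26 − 2·1 = 24, so c* = 8.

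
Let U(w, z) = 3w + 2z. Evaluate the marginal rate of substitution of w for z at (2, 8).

MU_w = 3, MU_z = 2, so MRS = 3/2 = 1.5 at every bundle.
At (2, 8): MRS = 1.5.
So at (2, 8) the consumer would give up 1.5 units of z for one more unit of w.

MRS = 1.5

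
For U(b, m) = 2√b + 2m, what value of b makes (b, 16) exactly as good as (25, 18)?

b = 49

U(25, 18) = 46.
Set U(b, 16) = 46 and solve.
With m = 16: 2√b = 46 − 2·16 = 14, so √b = 7 and b = 49.
Check: U(49, 16) = 46.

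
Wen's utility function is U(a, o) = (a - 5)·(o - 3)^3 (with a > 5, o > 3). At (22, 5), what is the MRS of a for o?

MU_a = (o−3)^3, MU_o = 3·(a−5)·(o−3)^2.
MRS = (1/3)·(o−3)/(a−5).
At (22, 5): MRS = 2/51.
That is, one extra unit of a is worth 2/51 units of o at the margin.

MRS = 2/51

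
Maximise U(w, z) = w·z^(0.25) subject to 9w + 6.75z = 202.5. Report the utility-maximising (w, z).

MU_w = z^(0.25) and MU_z = 0.25·w·z^(-0.75).
MRS = MU_w/MU_z = (4)·z/w.
Tangency: set MRS = p_w/p_z = 9/6.75 = 4/3.
So (4)·z/w = 4/3, i.e. z = (1/3)·w.
Substitute into the budget 9·w + 6.75·z = 202.5: 11.25·w = 202.5, so w* = 18.
Then z* = (1/3)·18 = 6.

w* = 18, z* = 6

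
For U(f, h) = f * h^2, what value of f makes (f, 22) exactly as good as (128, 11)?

U(128, 11) = 15488.
Set U(f, 22) = 15488 and solve.
With h = 22: 22^2 = 484, so f = 15488/484 = 32.
Check: U(32, 22) = 15488.

f = 32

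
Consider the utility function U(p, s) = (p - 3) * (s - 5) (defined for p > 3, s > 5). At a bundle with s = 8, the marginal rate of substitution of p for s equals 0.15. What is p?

MU_p = (s−5), MU_s = (p−3).
MRS = (s−5)/(p−3).
Substitute s = 8: MRS = 3/(p − 3). Setting this equal to 0.15 gives p − 3 = 3/0.15 = 20, so p = 23.

p = 23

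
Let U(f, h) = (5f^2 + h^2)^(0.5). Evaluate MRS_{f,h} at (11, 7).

For CES with ρ = 2, MRS = (5/1)·(h/f)^(-1).
At (11, 7): MRS = 55/7.
That is, one extra unit of f is worth 55/7 units of h at the margin.

MRS = 55/7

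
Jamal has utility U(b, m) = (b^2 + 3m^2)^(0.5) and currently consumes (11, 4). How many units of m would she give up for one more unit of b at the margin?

For CES with ρ = 2, MRS = (1/3)·(m/b)^(-1).
At (11, 4): MRS = 11/12.
That is, one extra unit of b is worth 11/12 units of m at the margin.

MRS = 11/12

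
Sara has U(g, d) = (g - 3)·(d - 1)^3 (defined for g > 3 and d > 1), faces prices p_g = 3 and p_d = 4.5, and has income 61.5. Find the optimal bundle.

MU_g = (d−1)^3, MU_d = 3·(g−3)·(d−1)^2.
MRS = (1/3)·(d−1)/(g−3).
Tangency: set MRS = p_g/p_d = 3/4.5 = 2/3.
So (1/3)·(d − 1)/(g − 3) = 2/3, i.e. (d − 1) = 2·(g − 3).
Rewrite the budget in excess-of-subsistence terms: 3·(g − 3) + 4.5·(d − 1) = 61.5 − 3·3 − 4.5·1 = 48.
Substituting, 12·(g − 3) = 48, so g − 3 = 4 and g* = 7.
Then d − 1 = 2·4 = 8, so d* = 9.

g* = 7, d* = 9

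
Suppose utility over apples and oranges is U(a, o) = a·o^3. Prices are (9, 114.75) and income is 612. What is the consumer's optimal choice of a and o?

MU_a = o^3 and MU_o = 3·a·o^2.
MRS = MU_a/MU_o = (1/3)·o/a.
Tangency: set MRS = p_a/p_o = 9/114.75 = 4/51.
So (1/3)·o/a = 4/51, i.e. o = (4/17)·a.
Substitute into the budget 9·a + 114.75·o = 612: 36·a = 612, so a* = 17.
Then o* = (4/17)·17 = 4.

a* = 17, o* = 4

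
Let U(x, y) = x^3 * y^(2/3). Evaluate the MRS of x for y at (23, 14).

MRS = 63/23

MU_x = 3·x^2·y^(2/3) and MU_y = 2/3·x^3·y^(-1/3).
MRS = MU_x/MU_y = (4.5)·y/x.
At (23, 14): MRS = 63/23.
That is, one extra unit of x is worth 63/23 units of y at the margin.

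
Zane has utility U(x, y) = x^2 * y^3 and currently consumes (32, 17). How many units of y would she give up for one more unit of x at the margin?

MRS = 17/48

MU_x = 2·x·y^3 and MU_y = 3·x^2·y^2.
MRS = MU_x/MU_y = (2/3)·y/x.
At (32, 17): MRS = 17/48.
That is, one extra unit of x is worth 17/48 units of y at the margin.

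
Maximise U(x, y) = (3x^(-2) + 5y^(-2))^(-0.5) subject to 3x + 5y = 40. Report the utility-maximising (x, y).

For CES with ρ = -2, MRS = (3/5)·(y/x)^3.
Tangency: set MRS = p_x/p_y = 3/5 = 0.6.
So (y/x)^3 = 1; taking the cube root, y/x = 1, i.e. y = x.
Substitute into the budget 3·x + 5·y = 40: 8·x = 40, so x* = 5 and y* = 5.

x* = 5, y* = 5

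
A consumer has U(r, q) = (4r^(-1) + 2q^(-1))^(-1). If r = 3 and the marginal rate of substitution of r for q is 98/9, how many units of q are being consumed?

For CES with ρ = -1, MRS = (4/2)·(q/r)^2.
Setting (4/2)·(q/3)^2 = 98/9 gives (q/3)^2 = 49/9, so q/3 = 7/3 and q = 7.

q = 7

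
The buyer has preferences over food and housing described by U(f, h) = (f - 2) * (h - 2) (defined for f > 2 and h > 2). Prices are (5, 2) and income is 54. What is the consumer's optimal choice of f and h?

MU_f = (h−2), MU_h = (f−2).
MRS = (h−2)/(f−2).
Tangency: set MRS = p_f/p_h = 5/2 = 2.5.
So (h − 2)/(f − 2) = 2.5, i.e. (h − 2) = 2.5·(f − 2).
Rewrite the budget in excess-of-subsistence terms: 5·(f − 2) + 2·(h − 2) = 54 − 5·2 − 2·2 = 40.
Substituting, 10·(f − 2) = 40, so f − 2 = 4 and f* = 6.
Then h − 2 = 2.5·4 = 10, so h* = 12.

f* = 6, h* = 12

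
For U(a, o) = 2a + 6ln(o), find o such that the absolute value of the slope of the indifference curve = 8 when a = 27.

o = 24

MU_a = 2, MU_o = 6/o.
MRS = 2 ÷ (6/o).
MRS depends only on o: (1/3)·o = 8 ⇒ o = 8/(1/3) = 24.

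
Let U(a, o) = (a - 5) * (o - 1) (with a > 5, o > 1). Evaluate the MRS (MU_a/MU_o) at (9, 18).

MRS = 4.25

MU_a = (o−1), MU_o = (a−5).
MRS = (o−1)/(a−5).
At (9, 18): MRS = 4.25.
The indifference curve has slope −4.25 at this bundle.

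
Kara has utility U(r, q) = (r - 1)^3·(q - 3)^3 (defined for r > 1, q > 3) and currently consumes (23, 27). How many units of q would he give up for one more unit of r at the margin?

MRS = 12/11

MU_r = 3·(r−1)^2·(q−3)^3, MU_q = 3·(r−1)^3·(q−3)^2.
MRS = (q−3)/(r−1).
At (23, 27): MRS = 12/11.
That is, one extra unit of r is worth 12/11 units of q at the margin.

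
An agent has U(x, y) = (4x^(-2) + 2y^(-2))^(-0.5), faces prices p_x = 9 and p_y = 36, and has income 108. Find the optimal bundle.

For CES with ρ = -2, MRS = (4/2)·(y/x)^3.
Tangency: set MRS = p_x/p_y = 9/36 = 0.25.
So (y/x)^3 = 0.125; taking the cube root, y/x = 0.5, i.e. y = 0.5·x.
Substitute into the budget 9·x + 36·y = 108: 27·x = 108, so x* = 4 and y* = 0.5·4 = 2.

x* = 4, y* = 2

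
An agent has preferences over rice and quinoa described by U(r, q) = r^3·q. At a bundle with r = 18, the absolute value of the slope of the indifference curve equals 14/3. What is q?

q = 28

MU_r = 3·r^2·q and MU_q = r^3.
MRS = MU_r/MU_q = (3/1)·q/r.
Substitute r = 18: MRS = q/6. Setting q/6 = 14/3 gives q = (14/3)·6 = 28.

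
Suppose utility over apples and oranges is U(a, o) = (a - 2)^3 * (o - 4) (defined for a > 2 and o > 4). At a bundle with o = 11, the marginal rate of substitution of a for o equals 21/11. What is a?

MU_a = 3·(a−2)^2·(o−4), MU_o = (a−2)^3.
MRS = (3/1)·(o−4)/(a−2).
Substitute o = 11: MRS = 21/(a − 2). Setting this equal to 21/11 gives a − 2 = 21/(21/11) = 11, so a = 13.

a = 13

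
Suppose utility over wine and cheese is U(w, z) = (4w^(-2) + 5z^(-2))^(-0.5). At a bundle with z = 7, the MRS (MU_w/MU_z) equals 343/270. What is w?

w = 6

For CES with ρ = -2, MRS = (4/5)·(z/w)^3.
Setting (4/5)·(7/w)^3 = 343/270 gives (7/w)^3 = 343/216, so 7/w = 7/6 and w = 6.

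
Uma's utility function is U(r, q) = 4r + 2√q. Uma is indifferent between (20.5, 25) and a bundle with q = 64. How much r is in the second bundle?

U(20.5, 25) = 92.
Set U(r, 64) = 92 and solve.
With q = 64: √64 = 8, so 4r = 92 − 2·8 = 76 and r = 19.
Check: U(19, 64) = 92.

r = 19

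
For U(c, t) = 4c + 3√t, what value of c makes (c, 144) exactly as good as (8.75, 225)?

U(8.75, 225) = 80.
Set U(c, 144) = 80 and solve.
With t = 144: √144 = 12, so 4c = 80 − 3·12 = 44 and c = 11.
Check: U(11, 144) = 80.

c = 11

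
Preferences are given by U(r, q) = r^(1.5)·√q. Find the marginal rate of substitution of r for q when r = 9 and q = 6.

MRS = 2

MU_r = 1.5·√r·√q and MU_q = 0.5·r^(1.5)·q^(-0.5).
MRS = MU_r/MU_q = (3)·q/r.
At (9, 6): MRS = 2.
That is, one extra unit of r is worth 2 units of q at the margin.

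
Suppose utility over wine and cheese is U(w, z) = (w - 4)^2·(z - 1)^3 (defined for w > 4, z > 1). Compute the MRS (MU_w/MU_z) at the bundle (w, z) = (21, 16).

MRS = 10/17

MU_w = 2·(w−4)·(z−1)^3, MU_z = 3·(w−4)^2·(z−1)^2.
MRS = (2/3)·(z−1)/(w−4).
At (21, 16): MRS = 10/17.
So at (21, 16) the consumer would give up 10/17 units of z for one more unit of w.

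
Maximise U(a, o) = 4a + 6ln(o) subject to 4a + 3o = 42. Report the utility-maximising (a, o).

MU_a = 4, MU_o = 6/o.
MRS = 4 ÷ (6/o).
Tangency: set MRS = p_a/p_o = 4/3.
MRS depends only on o: (2/3)·o = 4/3 ⇒ o* = (4/3)/(2/3) = 2.
From the budget, 4·a = 42 − 3·2 = 36, so a* = 9.

a* = 9, o* = 2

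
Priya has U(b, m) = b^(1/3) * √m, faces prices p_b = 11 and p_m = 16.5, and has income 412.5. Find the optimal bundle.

b* = 15, m* = 15

MU_b = 1/3·b^(-2/3)·√m and MU_m = 0.5·b^(1/3)·m^(-0.5).
MRS = MU_b/MU_m = (2/3)·m/b.
Tangency: set MRS = p_b/p_m = 11/16.5 = 2/3.
So (2/3)·m/b = 2/3, i.e. m = b.
Substitute into the budget 11·b + 16.5·m = 412.5: 27.5·b = 412.5, so b* = 15.
Then m* = 15.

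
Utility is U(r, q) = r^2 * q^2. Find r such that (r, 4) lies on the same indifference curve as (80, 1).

r = 20

U(80, 1) = 6400.
Set U(r, 4) = 6400 and solve.
With q = 4: 4^2 = 16, so r^2 = 6400/16 = 400; taking the square root, r = 20.
Check: U(20, 4) = 6400.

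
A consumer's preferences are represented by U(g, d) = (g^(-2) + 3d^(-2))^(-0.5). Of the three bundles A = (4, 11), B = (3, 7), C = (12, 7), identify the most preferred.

Evaluate utility at each bundle:
U(A) = 3.385.
U(B) = 2.409.
U(C) = 3.830.
Highest utility is C, so C ≻ A ≻ B.

Bundle C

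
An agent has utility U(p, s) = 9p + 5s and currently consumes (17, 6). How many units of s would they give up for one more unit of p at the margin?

MRS = 1.8

MU_p = 9, MU_s = 5, so MRS = 9/5 = 1.8 at every bundle.
At (17, 6): MRS = 1.8.
The indifference curve has slope −1.8 at this bundle.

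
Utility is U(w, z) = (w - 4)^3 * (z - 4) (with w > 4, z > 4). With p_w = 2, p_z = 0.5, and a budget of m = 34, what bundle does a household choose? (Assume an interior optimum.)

MU_w = 3·(w−4)^2·(z−4), MU_z = (w−4)^3.
MRS = (3/1)·(z−4)/(w−4).
Tangency: set MRS = p_w/p_z = 2/0.5 = 4.
So (3/1)·(z − 4)/(w − 4) = 4, i.e. (z − 4) = (4/3)·(w − 4).
Rewrite the budget in excess-of-subsistence terms: 2·(w − 4) + 0.5·(z − 4) = 34 − 2·4 − 0.5·4 = 24.
Substituting, (8/3)·(w − 4) = 24, so w − 4 = 9 and w* = 13.
Then z − 4 = (4/3)·9 = 12, so z* = 16.

w* = 13, z* = 16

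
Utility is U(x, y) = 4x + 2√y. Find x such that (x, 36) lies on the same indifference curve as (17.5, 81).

U(17.5, 81) = 88.
Set U(x, 36) = 88 and solve.
With y = 36: √36 = 6, so 4x = 88 − 2·6 = 76 and x = 19.
Check: U(19, 36) = 88.

x = 19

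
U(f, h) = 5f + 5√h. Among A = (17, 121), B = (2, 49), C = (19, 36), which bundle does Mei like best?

Bundle A

Evaluate utility at each bundle:
U(A) = 140.000.
U(B) = 45.000.
U(C) = 125.000.
Highest utility is A, so A ≻ C ≻ B.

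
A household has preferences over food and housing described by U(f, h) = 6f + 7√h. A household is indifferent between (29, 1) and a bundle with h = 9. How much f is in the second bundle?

U(29, 1) = 181.
Set U(f, 9) = 181 and solve.
With h = 9: √9 = 3, so 6f = 181 − 7·3 = 160 and f = 80/3.
Check: U(80/3, 9) = 181.

f = 80/3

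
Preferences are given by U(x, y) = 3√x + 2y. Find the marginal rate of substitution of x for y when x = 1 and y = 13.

MRS = 0.75

MU_x = 3/(2√x), MU_y = 2.
MRS = 3/(2√x) ÷ 2.
At (1, 13): MRS = 0.75.
So at (1, 13) the consumer would give up 0.75 units of y for one more unit of x.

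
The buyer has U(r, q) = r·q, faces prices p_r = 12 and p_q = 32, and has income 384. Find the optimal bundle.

MU_r = q and MU_q = r.
MRS = MU_r/MU_q = q/r.
Tangency: set MRS = p_r/p_q = 12/32 = 0.375.
So q/r = 0.375, i.e. q = 0.375·r.
Substitute into the budget 12·r + 32·q = 384: 24·r = 384, so r* = 16.
Then q* = 0.375·16 = 6.

r* = 16, q* = 6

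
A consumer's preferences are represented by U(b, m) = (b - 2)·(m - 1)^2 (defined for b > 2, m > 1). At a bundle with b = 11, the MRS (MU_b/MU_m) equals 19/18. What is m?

m = 20

MU_b = (m−1)^2, MU_m = 2·(b−2)·(m−1).
MRS = (1/2)·(m−1)/(b−2).
Substitute b = 11: MRS = (m − 1)/18. Setting this equal to 19/18 gives m − 1 = (19/18)·18 = 19, so m = 20.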